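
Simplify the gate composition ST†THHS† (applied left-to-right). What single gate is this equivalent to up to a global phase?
I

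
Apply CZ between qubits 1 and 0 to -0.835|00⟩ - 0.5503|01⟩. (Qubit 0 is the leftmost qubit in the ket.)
-0.835|00⟩ - 0.5503|01⟩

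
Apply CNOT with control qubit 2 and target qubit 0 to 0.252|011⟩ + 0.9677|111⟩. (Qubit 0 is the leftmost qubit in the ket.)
0.9677|011⟩ + 0.252|111⟩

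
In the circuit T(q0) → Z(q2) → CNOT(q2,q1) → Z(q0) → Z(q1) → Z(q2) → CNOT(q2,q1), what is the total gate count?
7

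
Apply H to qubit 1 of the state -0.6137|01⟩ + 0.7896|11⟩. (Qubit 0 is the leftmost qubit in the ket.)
-0.434|00⟩ + 0.434|01⟩ + 0.5583|10⟩ - 0.5583|11⟩

H on qubit 1 mixes each pair of kets that differ only in qubit 1: amplitudes (a, b) of (|…0…⟩, |…1…⟩) become ((a + b)/√2, (a − b)/√2). Kets absent from the input have amplitude 0.
(|00⟩, |01⟩): (a, b) = (0, -0.6137) → (-0.434, 0.434)
(|10⟩, |11⟩): (a, b) = (0, 0.7896) → (0.5583, -0.5583)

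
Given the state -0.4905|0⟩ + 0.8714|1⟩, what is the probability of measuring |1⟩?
0.7593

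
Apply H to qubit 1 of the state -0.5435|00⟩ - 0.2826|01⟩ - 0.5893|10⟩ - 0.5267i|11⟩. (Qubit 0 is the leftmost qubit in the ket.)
-0.5841|00⟩ - 0.1845|01⟩ + (-0.4167 - 0.3724i)|10⟩ + (-0.4167 + 0.3724i)|11⟩

H on qubit 1 mixes each pair of kets that differ only in qubit 1: amplitudes (a, b) of (|…0…⟩, |…1…⟩) become ((a + b)/√2, (a − b)/√2). Kets absent from the input have amplitude 0.
(|00⟩, |01⟩): (a, b) = (-0.5435, -0.2826) → (-0.5841, -0.1845)
(|10⟩, |11⟩): (a, b) = (-0.5893, -0.5267i) → ((-0.4167 - 0.3724i), (-0.4167 + 0.3724i))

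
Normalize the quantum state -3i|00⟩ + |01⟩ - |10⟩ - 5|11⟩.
-(1/2)i|00⟩ + 0.1667|01⟩ - 0.1667|10⟩ - 0.8333|11⟩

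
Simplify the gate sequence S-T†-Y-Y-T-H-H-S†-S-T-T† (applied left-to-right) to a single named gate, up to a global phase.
S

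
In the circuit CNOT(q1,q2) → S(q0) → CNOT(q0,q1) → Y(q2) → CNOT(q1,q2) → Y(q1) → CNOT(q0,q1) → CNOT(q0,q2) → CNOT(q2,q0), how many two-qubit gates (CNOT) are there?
6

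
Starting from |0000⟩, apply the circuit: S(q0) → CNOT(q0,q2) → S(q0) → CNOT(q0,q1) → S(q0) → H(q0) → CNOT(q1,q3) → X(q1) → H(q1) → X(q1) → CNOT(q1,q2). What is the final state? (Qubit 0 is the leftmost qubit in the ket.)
-1/2|0000⟩ + 1/2|0110⟩ - 1/2|1000⟩ + 1/2|1110⟩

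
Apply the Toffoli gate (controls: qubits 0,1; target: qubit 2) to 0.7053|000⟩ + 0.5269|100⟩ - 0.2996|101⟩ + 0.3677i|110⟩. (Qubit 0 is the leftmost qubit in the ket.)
0.7053|000⟩ + 0.5269|100⟩ - 0.2996|101⟩ + 0.3677i|111⟩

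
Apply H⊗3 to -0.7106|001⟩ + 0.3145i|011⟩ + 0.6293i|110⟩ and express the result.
(-0.2512 + 0.3337i)|000⟩ + (0.2512 + 0.1113i)|001⟩ + (-0.2512 - 0.3337i)|010⟩ + (0.2512 - 0.1113i)|011⟩ + (-0.2512 - 0.1113i)|100⟩ + (0.2512 - 0.3337i)|101⟩ + (-0.2512 + 0.1113i)|110⟩ + (0.2512 + 0.3337i)|111⟩

H⊗3 gives amp(|y⟩) = (1/2√2) Σ_x (−1)^(x·y) amp(|x⟩), where x·y is the number of positions in which both x and y have a 1.
|000⟩: (-0.7106 + 0.3145i + 0.6293i)/(2√2) = (-0.2512 + 0.3337i)
|001⟩: (0.7106 - 0.3145i + 0.6293i)/(2√2) = (0.2512 + 0.1113i)
|010⟩: (-0.7106 - 0.3145i - 0.6293i)/(2√2) = (-0.2512 - 0.3337i)
|011⟩: (0.7106 + 0.3145i - 0.6293i)/(2√2) = (0.2512 - 0.1113i)
|100⟩: (-0.7106 + 0.3145i - 0.6293i)/(2√2) = (-0.2512 - 0.1113i)
|101⟩: (0.7106 - 0.3145i - 0.6293i)/(2√2) = (0.2512 - 0.3337i)
|110⟩: (-0.7106 - 0.3145i + 0.6293i)/(2√2) = (-0.2512 + 0.1113i)
|111⟩: (0.7106 + 0.3145i + 0.6293i)/(2√2) = (0.2512 + 0.3337i)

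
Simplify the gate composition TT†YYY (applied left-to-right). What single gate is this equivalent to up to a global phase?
Y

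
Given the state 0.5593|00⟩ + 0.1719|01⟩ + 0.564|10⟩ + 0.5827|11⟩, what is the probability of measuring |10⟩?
0.3181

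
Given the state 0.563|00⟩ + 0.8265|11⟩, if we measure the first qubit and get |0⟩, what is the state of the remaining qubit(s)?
|0⟩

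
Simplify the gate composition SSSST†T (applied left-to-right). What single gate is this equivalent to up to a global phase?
I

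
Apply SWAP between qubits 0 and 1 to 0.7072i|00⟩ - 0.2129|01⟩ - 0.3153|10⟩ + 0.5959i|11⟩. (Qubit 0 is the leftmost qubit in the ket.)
0.7072i|00⟩ - 0.3153|01⟩ - 0.2129|10⟩ + 0.5959i|11⟩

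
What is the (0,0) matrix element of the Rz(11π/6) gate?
(-0.9659 - 0.2588i)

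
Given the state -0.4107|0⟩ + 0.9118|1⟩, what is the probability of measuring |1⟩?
0.8314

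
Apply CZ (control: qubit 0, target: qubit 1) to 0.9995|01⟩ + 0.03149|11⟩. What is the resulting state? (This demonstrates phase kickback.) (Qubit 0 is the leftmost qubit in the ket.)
0.9995|01⟩ - 0.03149|11⟩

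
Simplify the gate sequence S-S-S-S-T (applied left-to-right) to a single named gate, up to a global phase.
T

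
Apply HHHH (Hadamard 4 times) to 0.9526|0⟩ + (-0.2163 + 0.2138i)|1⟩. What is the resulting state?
0.9526|0⟩ + (-0.2163 + 0.2138i)|1⟩

H² = I, so an even number of Hadamards cancels: H^4 = I and the state is unchanged.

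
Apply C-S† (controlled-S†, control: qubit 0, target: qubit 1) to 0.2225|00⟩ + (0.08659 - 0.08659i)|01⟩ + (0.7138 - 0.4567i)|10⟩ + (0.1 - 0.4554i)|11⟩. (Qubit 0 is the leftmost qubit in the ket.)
0.2225|00⟩ + (0.08659 - 0.08659i)|01⟩ + (0.7138 - 0.4567i)|10⟩ + (-0.4554 - 0.1i)|11⟩

C-S† leaves the control-|0⟩ kets |00⟩, |01⟩ unchanged and applies S† to qubit 1 on the control-|1⟩ pair (|10⟩, |11⟩).
S† = [[1, 0], [0, -i]].
With a = amp(|10⟩) = (0.7138 - 0.4567i) and b = amp(|11⟩) = (0.1 - 0.4554i):
new amp(|10⟩) = (1)·a = (0.7138 - 0.4567i)
new amp(|11⟩) = (-i)·b = (-0.4554 - 0.1i)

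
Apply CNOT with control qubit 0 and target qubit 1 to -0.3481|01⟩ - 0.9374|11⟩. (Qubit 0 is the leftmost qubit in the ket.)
-0.3481|01⟩ - 0.9374|10⟩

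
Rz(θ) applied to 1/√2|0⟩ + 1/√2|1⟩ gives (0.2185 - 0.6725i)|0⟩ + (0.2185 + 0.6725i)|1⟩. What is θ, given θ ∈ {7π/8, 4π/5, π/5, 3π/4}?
4π/5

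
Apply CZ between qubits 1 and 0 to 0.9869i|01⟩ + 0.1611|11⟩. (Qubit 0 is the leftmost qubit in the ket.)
0.9869i|01⟩ - 0.1611|11⟩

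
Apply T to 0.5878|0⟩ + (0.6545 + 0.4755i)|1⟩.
0.5878|0⟩ + (0.1266 + 0.799i)|1⟩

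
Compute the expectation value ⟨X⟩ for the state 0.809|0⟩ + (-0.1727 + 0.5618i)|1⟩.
-0.2794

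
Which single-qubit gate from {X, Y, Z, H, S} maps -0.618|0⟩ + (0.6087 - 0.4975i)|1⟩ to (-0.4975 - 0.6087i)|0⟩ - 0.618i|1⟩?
Y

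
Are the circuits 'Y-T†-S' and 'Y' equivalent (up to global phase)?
No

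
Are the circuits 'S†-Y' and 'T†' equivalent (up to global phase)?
No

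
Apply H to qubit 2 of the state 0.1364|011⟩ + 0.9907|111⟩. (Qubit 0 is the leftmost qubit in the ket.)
0.09645|010⟩ - 0.09645|011⟩ + 0.7005|110⟩ - 0.7005|111⟩

H on qubit 2 mixes each pair of kets that differ only in qubit 2: amplitudes (a, b) of (|…0…⟩, |…1…⟩) become ((a + b)/√2, (a − b)/√2). Kets absent from the input have amplitude 0.
(|010⟩, |011⟩): (a, b) = (0, 0.1364) → (0.09645, -0.09645)
(|110⟩, |111⟩): (a, b) = (0, 0.9907) → (0.7005, -0.7005)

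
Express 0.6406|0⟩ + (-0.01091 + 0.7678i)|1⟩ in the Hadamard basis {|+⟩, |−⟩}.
(0.4453 + 0.5429i)|+⟩ + (0.4607 - 0.5429i)|−⟩

With |ψ⟩ = α|0⟩ + β|1⟩, the Hadamard-basis coefficients are ⟨+|ψ⟩ = (α + β)/√2 and ⟨−|ψ⟩ = (α − β)/√2.
Here α = 0.6406, β = (-0.01091 + 0.7678i): (α + β)/√2 = (0.4453 + 0.5429i), (α − β)/√2 = (0.4607 - 0.5429i).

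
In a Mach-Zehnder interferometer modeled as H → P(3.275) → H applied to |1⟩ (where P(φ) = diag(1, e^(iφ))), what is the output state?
(0.9956 + 0.06651i)|0⟩ + (0.004443 - 0.06651i)|1⟩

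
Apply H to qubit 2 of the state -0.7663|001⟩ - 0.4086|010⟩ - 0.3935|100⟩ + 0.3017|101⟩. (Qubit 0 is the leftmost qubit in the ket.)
-0.5419|000⟩ + 0.5419|001⟩ - 0.2889|010⟩ - 0.2889|011⟩ - 0.06491|100⟩ - 0.4916|101⟩

H on qubit 2 mixes each pair of kets that differ only in qubit 2: amplitudes (a, b) of (|…0…⟩, |…1…⟩) become ((a + b)/√2, (a − b)/√2). Kets absent from the input have amplitude 0.
(|000⟩, |001⟩): (a, b) = (0, -0.7663) → (-0.5419, 0.5419)
(|010⟩, |011⟩): (a, b) = (-0.4086, 0) → (-0.2889, -0.2889)
(|100⟩, |101⟩): (a, b) = (-0.3935, 0.3017) → (-0.06491, -0.4916)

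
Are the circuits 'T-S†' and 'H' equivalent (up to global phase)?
No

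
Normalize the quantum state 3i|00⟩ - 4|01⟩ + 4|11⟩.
0.4685i|00⟩ - 0.6247|01⟩ + 0.6247|11⟩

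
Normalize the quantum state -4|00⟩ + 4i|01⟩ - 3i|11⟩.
-0.6247|00⟩ + 0.6247i|01⟩ - 0.4685i|11⟩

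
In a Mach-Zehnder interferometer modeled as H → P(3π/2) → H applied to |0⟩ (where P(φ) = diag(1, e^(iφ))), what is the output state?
(1/2 - (1/2)i)|0⟩ + (1/2 + (1/2)i)|1⟩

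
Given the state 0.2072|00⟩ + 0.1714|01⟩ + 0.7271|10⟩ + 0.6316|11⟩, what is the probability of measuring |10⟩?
0.5287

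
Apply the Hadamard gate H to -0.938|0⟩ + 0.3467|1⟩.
-0.4181|0⟩ - 0.9084|1⟩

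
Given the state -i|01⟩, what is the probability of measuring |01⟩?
1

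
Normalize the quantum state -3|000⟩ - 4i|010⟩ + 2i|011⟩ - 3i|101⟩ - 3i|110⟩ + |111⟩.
-0.433|000⟩ - (1/√3)i|010⟩ + 0.2887i|011⟩ - 0.433i|101⟩ - 0.433i|110⟩ + 0.1443|111⟩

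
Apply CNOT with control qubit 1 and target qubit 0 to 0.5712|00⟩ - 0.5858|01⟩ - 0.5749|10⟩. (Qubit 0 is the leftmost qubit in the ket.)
0.5712|00⟩ - 0.5749|10⟩ - 0.5858|11⟩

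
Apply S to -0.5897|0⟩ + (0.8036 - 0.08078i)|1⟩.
-0.5897|0⟩ + (0.08078 + 0.8036i)|1⟩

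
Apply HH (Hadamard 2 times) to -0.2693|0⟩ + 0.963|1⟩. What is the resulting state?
-0.2693|0⟩ + 0.963|1⟩

H² = I, so an even number of Hadamards cancels: H^2 = I and the state is unchanged.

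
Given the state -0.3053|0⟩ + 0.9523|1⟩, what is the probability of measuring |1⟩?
0.9069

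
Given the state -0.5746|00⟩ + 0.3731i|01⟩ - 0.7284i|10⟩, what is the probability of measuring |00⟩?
0.3302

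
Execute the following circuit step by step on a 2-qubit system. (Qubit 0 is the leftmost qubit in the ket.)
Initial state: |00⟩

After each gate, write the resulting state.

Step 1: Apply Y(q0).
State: i|10⟩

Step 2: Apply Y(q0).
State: |00⟩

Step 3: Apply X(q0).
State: |10⟩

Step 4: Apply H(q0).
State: 1/√2|00⟩ - 1/√2|10⟩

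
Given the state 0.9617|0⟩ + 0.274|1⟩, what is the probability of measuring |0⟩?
0.9249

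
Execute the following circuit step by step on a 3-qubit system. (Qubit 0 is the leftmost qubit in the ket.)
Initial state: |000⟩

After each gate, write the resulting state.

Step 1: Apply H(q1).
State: 1/√2|000⟩ + 1/√2|010⟩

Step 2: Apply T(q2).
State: 1/√2|000⟩ + 1/√2|010⟩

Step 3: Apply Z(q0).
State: 1/√2|000⟩ + 1/√2|010⟩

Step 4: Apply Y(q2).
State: (1/√2)i|001⟩ + (1/√2)i|011⟩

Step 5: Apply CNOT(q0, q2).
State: (1/√2)i|001⟩ + (1/√2)i|011⟩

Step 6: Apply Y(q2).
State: 1/√2|000⟩ + 1/√2|010⟩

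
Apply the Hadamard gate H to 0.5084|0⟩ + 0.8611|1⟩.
0.9684|0⟩ - 0.2494|1⟩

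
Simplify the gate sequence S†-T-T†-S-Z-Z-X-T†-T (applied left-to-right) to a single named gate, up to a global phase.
X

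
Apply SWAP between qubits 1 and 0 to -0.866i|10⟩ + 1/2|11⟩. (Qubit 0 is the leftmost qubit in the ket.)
-0.866i|01⟩ + 1/2|11⟩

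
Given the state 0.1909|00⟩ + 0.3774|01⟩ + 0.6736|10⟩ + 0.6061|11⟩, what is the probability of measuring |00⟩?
0.03644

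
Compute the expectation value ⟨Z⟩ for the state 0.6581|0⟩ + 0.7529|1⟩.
-0.1338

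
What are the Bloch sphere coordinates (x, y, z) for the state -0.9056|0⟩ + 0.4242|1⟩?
(-0.7683, 0, 0.6402)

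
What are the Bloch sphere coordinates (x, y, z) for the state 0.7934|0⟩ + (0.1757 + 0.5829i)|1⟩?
(0.2788, 0.9249, 0.2588)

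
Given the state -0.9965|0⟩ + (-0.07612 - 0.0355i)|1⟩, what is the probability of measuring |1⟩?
0.007055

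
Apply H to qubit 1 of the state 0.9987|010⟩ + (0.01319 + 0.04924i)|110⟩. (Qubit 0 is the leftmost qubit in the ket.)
0.7062|000⟩ - 0.7062|010⟩ + (0.009327 + 0.03482i)|100⟩ + (-0.009327 - 0.03482i)|110⟩

H on qubit 1 mixes each pair of kets that differ only in qubit 1: amplitudes (a, b) of (|…0…⟩, |…1…⟩) become ((a + b)/√2, (a − b)/√2). Kets absent from the input have amplitude 0.
(|000⟩, |010⟩): (a, b) = (0, 0.9987) → (0.7062, -0.7062)
(|100⟩, |110⟩): (a, b) = (0, (0.01319 + 0.04924i)) → ((0.009327 + 0.03482i), (-0.009327 - 0.03482i))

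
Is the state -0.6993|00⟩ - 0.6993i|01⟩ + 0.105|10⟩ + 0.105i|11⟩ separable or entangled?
Separable

Writing the state as a|00⟩ + b|01⟩ + c|10⟩ + d|11⟩, it is a product state iff ad − bc = 0.
Here (a, b, c, d) = (-0.6993, -0.6993i, 0.105, 0.105i): ad − bc = (-0.6993)(0.105i) − (-0.6993i)(0.105) = 0, so the state is separable.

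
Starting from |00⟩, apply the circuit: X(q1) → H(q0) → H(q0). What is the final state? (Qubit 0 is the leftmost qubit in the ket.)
|01⟩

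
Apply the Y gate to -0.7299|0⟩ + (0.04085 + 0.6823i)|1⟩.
(0.6823 - 0.04085i)|0⟩ - 0.7299i|1⟩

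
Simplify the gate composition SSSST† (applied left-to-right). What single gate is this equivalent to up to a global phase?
T†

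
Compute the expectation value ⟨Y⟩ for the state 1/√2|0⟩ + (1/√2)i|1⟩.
1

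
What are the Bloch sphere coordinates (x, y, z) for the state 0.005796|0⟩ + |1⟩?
(0.01159, 0, -1)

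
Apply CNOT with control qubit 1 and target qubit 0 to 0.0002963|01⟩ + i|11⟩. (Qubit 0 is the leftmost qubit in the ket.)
i|01⟩ + 0.0002963|11⟩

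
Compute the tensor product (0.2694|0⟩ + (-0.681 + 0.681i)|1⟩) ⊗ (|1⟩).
0.2694|01⟩ + (-0.681 + 0.681i)|11⟩

amp(|b₁b₂…⟩) = product of the factor amplitudes for bits b₁, b₂, …; only kets whose every factor amplitude is nonzero survive.
|01⟩: (0.2694)(1) = 0.2694
|11⟩: (-0.681 + 0.681i)(1) = (-0.681 + 0.681i)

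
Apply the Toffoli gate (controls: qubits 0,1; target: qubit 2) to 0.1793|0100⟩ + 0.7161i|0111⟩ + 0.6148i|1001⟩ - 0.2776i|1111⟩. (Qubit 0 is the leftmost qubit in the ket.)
0.1793|0100⟩ + 0.7161i|0111⟩ + 0.6148i|1001⟩ - 0.2776i|1101⟩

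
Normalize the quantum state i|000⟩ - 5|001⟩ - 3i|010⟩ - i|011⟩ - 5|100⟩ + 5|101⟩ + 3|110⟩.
0.1026i|000⟩ - 0.513|001⟩ - 0.3078i|010⟩ - 0.1026i|011⟩ - 0.513|100⟩ + 0.513|101⟩ + 0.3078|110⟩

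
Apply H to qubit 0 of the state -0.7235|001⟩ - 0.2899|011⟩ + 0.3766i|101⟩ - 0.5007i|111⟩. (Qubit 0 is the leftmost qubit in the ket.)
(-0.5116 + 0.2663i)|001⟩ + (-0.205 - 0.354i)|011⟩ + (-0.5116 - 0.2663i)|101⟩ + (-0.205 + 0.354i)|111⟩

H on qubit 0 mixes each pair of kets that differ only in qubit 0: amplitudes (a, b) of (|…0…⟩, |…1…⟩) become ((a + b)/√2, (a − b)/√2). Kets absent from the input have amplitude 0.
(|001⟩, |101⟩): (a, b) = (-0.7235, 0.3766i) → ((-0.5116 + 0.2663i), (-0.5116 - 0.2663i))
(|011⟩, |111⟩): (a, b) = (-0.2899, -0.5007i) → ((-0.205 - 0.354i), (-0.205 + 0.354i))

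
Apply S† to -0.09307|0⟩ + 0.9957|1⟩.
-0.09307|0⟩ - 0.9957i|1⟩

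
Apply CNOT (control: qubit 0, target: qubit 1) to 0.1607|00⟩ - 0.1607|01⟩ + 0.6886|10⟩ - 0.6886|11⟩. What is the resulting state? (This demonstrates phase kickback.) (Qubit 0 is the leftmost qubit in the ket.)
0.1607|00⟩ - 0.1607|01⟩ - 0.6886|10⟩ + 0.6886|11⟩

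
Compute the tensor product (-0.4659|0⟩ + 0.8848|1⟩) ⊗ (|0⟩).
-0.4659|00⟩ + 0.8848|10⟩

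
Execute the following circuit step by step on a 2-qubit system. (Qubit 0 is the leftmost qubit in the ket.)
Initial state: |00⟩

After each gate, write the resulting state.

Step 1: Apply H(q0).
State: 1/√2|00⟩ + 1/√2|10⟩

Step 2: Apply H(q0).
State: |00⟩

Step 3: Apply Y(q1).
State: i|01⟩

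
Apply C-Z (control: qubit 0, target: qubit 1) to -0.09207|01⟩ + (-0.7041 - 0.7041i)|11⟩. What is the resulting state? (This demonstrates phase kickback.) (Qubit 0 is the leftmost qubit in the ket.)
-0.09207|01⟩ + (0.7041 + 0.7041i)|11⟩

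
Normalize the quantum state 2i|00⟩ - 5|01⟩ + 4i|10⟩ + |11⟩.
0.2949i|00⟩ - 0.7372|01⟩ + 0.5898i|10⟩ + 0.1474|11⟩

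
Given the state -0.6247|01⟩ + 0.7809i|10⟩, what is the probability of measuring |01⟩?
0.3903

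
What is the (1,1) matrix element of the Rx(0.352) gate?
0.9846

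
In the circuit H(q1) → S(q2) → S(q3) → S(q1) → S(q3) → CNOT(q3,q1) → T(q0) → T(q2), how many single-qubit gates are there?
7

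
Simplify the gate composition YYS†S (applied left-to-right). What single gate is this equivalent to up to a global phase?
I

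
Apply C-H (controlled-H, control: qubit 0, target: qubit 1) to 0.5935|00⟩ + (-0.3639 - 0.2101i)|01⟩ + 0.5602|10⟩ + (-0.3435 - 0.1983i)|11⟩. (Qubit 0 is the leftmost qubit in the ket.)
0.5935|00⟩ + (-0.3639 - 0.2101i)|01⟩ + (0.1532 - 0.1402i)|10⟩ + (0.639 + 0.1402i)|11⟩

C-H leaves the control-|0⟩ kets |00⟩, |01⟩ unchanged and applies H to qubit 1 on the control-|1⟩ pair (|10⟩, |11⟩).
H = [[1/√2, 1/√2], [1/√2, -1/√2]].
With a = amp(|10⟩) = 0.5602 and b = amp(|11⟩) = (-0.3435 - 0.1983i):
new amp(|10⟩) = (1/√2)·a + (1/√2)·b = (0.1532 - 0.1402i)
new amp(|11⟩) = (1/√2)·a + (-1/√2)·b = (0.639 + 0.1402i)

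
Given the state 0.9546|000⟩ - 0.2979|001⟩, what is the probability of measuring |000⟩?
0.9113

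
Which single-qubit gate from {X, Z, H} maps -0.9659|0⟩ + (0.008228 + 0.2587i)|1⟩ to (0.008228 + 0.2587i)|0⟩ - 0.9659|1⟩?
X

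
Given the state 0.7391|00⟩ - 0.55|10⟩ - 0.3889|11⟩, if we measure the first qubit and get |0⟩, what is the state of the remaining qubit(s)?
|0⟩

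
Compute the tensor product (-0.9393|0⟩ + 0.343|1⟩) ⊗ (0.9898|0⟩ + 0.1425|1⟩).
-0.9297|00⟩ - 0.1339|01⟩ + 0.3395|10⟩ + 0.04888|11⟩

amp(|b₁b₂…⟩) = product of the factor amplitudes for bits b₁, b₂, …; only kets whose every factor amplitude is nonzero survive.
|00⟩: (-0.9393)(0.9898) = -0.9297
|01⟩: (-0.9393)(0.1425) = -0.1339
|10⟩: (0.343)(0.9898) = 0.3395
|11⟩: (0.343)(0.1425) = 0.04888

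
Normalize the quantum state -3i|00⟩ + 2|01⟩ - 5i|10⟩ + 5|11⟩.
-(1/√7)i|00⟩ + 0.252|01⟩ - 0.6299i|10⟩ + 0.6299|11⟩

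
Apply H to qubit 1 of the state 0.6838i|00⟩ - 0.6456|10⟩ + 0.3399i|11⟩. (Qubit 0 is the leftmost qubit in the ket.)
0.4835i|00⟩ + 0.4835i|01⟩ + (-0.4565 + 0.2403i)|10⟩ + (-0.4565 - 0.2403i)|11⟩

H on qubit 1 mixes each pair of kets that differ only in qubit 1: amplitudes (a, b) of (|…0…⟩, |…1…⟩) become ((a + b)/√2, (a − b)/√2). Kets absent from the input have amplitude 0.
(|00⟩, |01⟩): (a, b) = (0.6838i, 0) → (0.4835i, 0.4835i)
(|10⟩, |11⟩): (a, b) = (-0.6456, 0.3399i) → ((-0.4565 + 0.2403i), (-0.4565 - 0.2403i))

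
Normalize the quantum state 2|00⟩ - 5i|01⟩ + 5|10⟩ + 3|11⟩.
0.252|00⟩ - 0.6299i|01⟩ + 0.6299|10⟩ + 1/√7|11⟩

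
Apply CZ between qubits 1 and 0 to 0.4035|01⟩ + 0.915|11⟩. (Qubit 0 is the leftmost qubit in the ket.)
0.4035|01⟩ - 0.915|11⟩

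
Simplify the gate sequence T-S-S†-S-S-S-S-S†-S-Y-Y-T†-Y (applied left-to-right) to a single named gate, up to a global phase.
Y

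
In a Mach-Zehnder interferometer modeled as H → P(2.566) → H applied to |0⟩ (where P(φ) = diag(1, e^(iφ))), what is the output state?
(0.08057 + 0.2722i)|0⟩ + (0.9194 - 0.2722i)|1⟩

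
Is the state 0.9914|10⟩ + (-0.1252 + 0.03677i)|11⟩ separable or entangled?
Separable

Writing the state as a|00⟩ + b|01⟩ + c|10⟩ + d|11⟩, it is a product state iff ad − bc = 0.
Here (a, b, c, d) = (0, 0, 0.9914, (-0.1252 + 0.03677i)): ad − bc = (0)(-0.1252 + 0.03677i) − (0)(0.9914) = 0, so the state is separable.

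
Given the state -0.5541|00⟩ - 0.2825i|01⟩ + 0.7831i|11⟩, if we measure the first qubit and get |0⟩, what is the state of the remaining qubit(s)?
-0.8909|0⟩ - 0.4542i|1⟩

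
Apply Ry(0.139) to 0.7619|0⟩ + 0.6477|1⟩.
0.7151|0⟩ + 0.699|1⟩

Ry(0.139) = [[cos(θ/2), −sin(θ/2)], [sin(θ/2), cos(θ/2)]]; θ = 0.139, cos(θ/2) ≈ 0.997586, sin(θ/2) ≈ 0.0694441.
With a = amp(|0⟩) = 0.7619 and b = amp(|1⟩) = 0.6477:
new amp(|0⟩) = (0.997586)·a + (-0.0694441)·b = 0.7151
new amp(|1⟩) = (0.0694441)·a + (0.997586)·b = 0.699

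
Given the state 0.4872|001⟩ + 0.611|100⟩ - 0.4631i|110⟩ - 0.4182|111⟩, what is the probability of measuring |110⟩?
0.2145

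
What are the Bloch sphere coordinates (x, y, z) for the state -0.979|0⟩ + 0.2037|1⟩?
(-0.3988, 0, 0.9169)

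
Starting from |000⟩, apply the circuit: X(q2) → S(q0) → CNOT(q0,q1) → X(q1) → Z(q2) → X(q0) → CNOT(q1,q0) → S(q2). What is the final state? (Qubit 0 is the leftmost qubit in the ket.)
-i|011⟩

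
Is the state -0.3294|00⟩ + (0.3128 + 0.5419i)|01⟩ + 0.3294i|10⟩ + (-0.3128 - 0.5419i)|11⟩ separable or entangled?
Entangled

Writing the state as a|00⟩ + b|01⟩ + c|10⟩ + d|11⟩, it is a product state iff ad − bc = 0.
Here (a, b, c, d) = (-0.3294, (0.3128 + 0.5419i), 0.3294i, (-0.3128 - 0.5419i)): ad − bc = (-0.3294)(-0.3128 - 0.5419i) − (0.3128 + 0.5419i)(0.3294i) = (0.2815 + 0.07547i) ≠ 0, so the state is entangled.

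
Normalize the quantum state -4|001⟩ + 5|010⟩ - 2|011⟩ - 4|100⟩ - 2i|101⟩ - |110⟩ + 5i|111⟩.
-0.4193|001⟩ + 0.5241|010⟩ - 0.2097|011⟩ - 0.4193|100⟩ - 0.2097i|101⟩ - 0.1048|110⟩ + 0.5241i|111⟩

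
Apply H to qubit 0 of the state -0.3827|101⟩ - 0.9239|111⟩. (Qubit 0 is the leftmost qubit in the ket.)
-0.2706|001⟩ - 0.6533|011⟩ + 0.2706|101⟩ + 0.6533|111⟩

H on qubit 0 mixes each pair of kets that differ only in qubit 0: amplitudes (a, b) of (|…0…⟩, |…1…⟩) become ((a + b)/√2, (a − b)/√2). Kets absent from the input have amplitude 0.
(|001⟩, |101⟩): (a, b) = (0, -0.3827) → (-0.2706, 0.2706)
(|011⟩, |111⟩): (a, b) = (0, -0.9239) → (-0.6533, 0.6533)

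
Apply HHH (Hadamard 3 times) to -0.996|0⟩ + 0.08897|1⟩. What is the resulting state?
-0.6414|0⟩ - 0.7672|1⟩

H² = I, so H^3 = H: a single Hadamard. With (a, b) = (-0.996, 0.08897), H gives ((a + b)/√2, (a − b)/√2) = (-0.6414, -0.7672).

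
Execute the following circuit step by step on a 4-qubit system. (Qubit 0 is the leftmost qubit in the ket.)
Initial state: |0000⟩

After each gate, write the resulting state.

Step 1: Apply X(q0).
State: |1000⟩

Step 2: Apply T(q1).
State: |1000⟩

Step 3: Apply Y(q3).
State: i|1001⟩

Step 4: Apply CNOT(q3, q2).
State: i|1011⟩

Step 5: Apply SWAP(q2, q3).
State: i|1011⟩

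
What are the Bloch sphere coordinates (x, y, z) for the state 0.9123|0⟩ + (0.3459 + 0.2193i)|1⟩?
(0.6311, 0.4001, 0.6646)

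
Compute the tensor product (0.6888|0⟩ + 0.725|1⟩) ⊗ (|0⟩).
0.6888|00⟩ + 0.725|10⟩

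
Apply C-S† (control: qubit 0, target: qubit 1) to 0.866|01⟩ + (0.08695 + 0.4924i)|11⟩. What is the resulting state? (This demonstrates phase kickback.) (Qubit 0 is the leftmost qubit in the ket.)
0.866|01⟩ + (0.4924 - 0.08695i)|11⟩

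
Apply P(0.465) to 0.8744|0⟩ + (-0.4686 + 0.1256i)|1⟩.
0.8744|0⟩ + (-0.4752 - 0.09787i)|1⟩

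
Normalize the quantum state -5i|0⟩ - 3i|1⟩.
-0.8575i|0⟩ - 0.5145i|1⟩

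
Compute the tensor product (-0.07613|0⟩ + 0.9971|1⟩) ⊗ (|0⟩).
-0.07613|00⟩ + 0.9971|10⟩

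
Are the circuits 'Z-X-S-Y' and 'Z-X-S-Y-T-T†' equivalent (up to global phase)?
Yes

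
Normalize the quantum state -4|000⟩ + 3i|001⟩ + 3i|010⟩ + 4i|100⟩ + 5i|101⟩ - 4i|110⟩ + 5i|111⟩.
-0.3714|000⟩ + 0.2785i|001⟩ + 0.2785i|010⟩ + 0.3714i|100⟩ + 0.4642i|101⟩ - 0.3714i|110⟩ + 0.4642i|111⟩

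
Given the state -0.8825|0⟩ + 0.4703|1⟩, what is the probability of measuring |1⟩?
0.2212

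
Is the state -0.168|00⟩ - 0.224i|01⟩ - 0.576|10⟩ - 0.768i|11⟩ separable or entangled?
Separable

Writing the state as a|00⟩ + b|01⟩ + c|10⟩ + d|11⟩, it is a product state iff ad − bc = 0.
Here (a, b, c, d) = (-0.168, -0.224i, -0.576, -0.768i): ad − bc = (-0.168)(-0.768i) − (-0.224i)(-0.576) = 0, so the state is separable.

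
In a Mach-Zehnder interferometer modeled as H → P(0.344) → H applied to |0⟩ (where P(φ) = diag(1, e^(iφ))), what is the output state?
(0.9707 + 0.1686i)|0⟩ + (0.02929 - 0.1686i)|1⟩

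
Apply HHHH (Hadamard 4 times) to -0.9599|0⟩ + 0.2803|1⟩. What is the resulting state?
-0.9599|0⟩ + 0.2803|1⟩

H² = I, so an even number of Hadamards cancels: H^4 = I and the state is unchanged.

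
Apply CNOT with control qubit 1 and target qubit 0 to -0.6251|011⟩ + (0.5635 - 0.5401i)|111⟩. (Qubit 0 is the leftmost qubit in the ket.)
(0.5635 - 0.5401i)|011⟩ - 0.6251|111⟩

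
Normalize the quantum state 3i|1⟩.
i|1⟩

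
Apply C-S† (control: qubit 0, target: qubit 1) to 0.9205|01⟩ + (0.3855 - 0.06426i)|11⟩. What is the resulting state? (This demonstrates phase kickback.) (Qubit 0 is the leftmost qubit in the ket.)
0.9205|01⟩ + (-0.06426 - 0.3855i)|11⟩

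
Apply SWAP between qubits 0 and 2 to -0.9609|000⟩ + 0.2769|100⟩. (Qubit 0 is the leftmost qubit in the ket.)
-0.9609|000⟩ + 0.2769|001⟩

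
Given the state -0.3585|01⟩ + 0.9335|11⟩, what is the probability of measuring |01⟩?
0.1285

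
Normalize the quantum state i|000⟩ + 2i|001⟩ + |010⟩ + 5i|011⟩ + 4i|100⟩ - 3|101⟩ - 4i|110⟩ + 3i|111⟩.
0.1111i|000⟩ + 0.2222i|001⟩ + 0.1111|010⟩ + 0.5556i|011⟩ + 0.4444i|100⟩ - 0.3333|101⟩ - 0.4444i|110⟩ + 0.3333i|111⟩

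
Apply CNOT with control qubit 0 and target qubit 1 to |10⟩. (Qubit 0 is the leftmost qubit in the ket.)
|11⟩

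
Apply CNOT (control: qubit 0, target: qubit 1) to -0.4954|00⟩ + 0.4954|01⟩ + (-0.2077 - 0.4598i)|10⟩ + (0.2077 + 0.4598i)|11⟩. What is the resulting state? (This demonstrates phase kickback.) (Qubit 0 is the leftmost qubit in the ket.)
-0.4954|00⟩ + 0.4954|01⟩ + (0.2077 + 0.4598i)|10⟩ + (-0.2077 - 0.4598i)|11⟩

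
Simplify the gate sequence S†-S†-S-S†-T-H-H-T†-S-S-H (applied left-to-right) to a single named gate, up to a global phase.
H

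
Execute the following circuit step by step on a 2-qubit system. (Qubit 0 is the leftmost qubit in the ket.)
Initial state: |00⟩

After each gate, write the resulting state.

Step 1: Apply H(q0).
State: 1/√2|00⟩ + 1/√2|10⟩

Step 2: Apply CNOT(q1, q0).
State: 1/√2|00⟩ + 1/√2|10⟩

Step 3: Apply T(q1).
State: 1/√2|00⟩ + 1/√2|10⟩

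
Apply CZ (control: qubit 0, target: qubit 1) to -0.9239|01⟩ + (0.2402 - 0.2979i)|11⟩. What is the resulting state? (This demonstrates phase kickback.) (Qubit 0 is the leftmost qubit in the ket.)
-0.9239|01⟩ + (-0.2402 + 0.2979i)|11⟩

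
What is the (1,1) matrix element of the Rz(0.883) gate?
(0.9041 + 0.4273i)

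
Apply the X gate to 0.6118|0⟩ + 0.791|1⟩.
0.791|0⟩ + 0.6118|1⟩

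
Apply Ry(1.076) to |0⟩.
0.8587|0⟩ + 0.5124|1⟩

Ry(1.076) = [[cos(θ/2), −sin(θ/2)], [sin(θ/2), cos(θ/2)]]; θ = 1.076, cos(θ/2) ≈ 0.858735, sin(θ/2) ≈ 0.51242.
With a = amp(|0⟩) = 1 and b = amp(|1⟩) = 0:
new amp(|0⟩) = (0.858735)·a + (-0.51242)·b = 0.8587
new amp(|1⟩) = (0.51242)·a + (0.858735)·b = 0.5124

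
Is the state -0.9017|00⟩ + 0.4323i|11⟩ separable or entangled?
Entangled

Writing the state as a|00⟩ + b|01⟩ + c|10⟩ + d|11⟩, it is a product state iff ad − bc = 0.
Here (a, b, c, d) = (-0.9017, 0, 0, 0.4323i): ad − bc = (-0.9017)(0.4323i) − (0)(0) = -0.3898i ≠ 0, so the state is entangled.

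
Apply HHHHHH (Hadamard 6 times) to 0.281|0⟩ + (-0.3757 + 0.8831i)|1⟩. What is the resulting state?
0.281|0⟩ + (-0.3757 + 0.8831i)|1⟩

H² = I, so an even number of Hadamards cancels: H^6 = I and the state is unchanged.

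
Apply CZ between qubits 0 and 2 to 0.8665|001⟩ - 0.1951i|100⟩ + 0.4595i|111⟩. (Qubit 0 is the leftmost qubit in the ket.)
0.8665|001⟩ - 0.1951i|100⟩ - 0.4595i|111⟩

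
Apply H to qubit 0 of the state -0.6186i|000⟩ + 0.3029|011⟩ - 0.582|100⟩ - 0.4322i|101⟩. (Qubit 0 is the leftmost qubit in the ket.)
(-0.4115 - 0.4374i)|000⟩ - 0.3056i|001⟩ + 0.2142|011⟩ + (0.4115 - 0.4374i)|100⟩ + 0.3056i|101⟩ + 0.2142|111⟩

H on qubit 0 mixes each pair of kets that differ only in qubit 0: amplitudes (a, b) of (|…0…⟩, |…1…⟩) become ((a + b)/√2, (a − b)/√2). Kets absent from the input have amplitude 0.
(|000⟩, |100⟩): (a, b) = (-0.6186i, -0.582) → ((-0.4115 - 0.4374i), (0.4115 - 0.4374i))
(|001⟩, |101⟩): (a, b) = (0, -0.4322i) → (-0.3056i, 0.3056i)
(|011⟩, |111⟩): (a, b) = (0.3029, 0) → (0.2142, 0.2142)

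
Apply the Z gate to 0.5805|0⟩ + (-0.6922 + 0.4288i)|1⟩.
0.5805|0⟩ + (0.6922 - 0.4288i)|1⟩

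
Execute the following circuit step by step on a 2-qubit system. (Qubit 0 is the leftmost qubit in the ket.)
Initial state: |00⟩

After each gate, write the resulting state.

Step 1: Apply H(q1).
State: 1/√2|00⟩ + 1/√2|01⟩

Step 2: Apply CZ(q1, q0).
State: 1/√2|00⟩ + 1/√2|01⟩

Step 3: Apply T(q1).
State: 1/√2|00⟩ + (1/2 + (1/2)i)|01⟩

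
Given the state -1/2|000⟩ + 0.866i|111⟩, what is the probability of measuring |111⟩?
0.75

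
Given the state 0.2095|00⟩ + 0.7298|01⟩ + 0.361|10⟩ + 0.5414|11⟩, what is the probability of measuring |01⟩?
0.5326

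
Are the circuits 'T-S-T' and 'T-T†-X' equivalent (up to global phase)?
No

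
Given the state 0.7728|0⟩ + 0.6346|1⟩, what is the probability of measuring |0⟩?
0.5972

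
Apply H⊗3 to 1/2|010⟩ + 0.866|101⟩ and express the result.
0.483|000⟩ - 0.1294|001⟩ + 0.1294|010⟩ - 0.483|011⟩ - 0.1294|100⟩ + 0.483|101⟩ - 0.483|110⟩ + 0.1294|111⟩

H⊗3 gives amp(|y⟩) = (1/2√2) Σ_x (−1)^(x·y) amp(|x⟩), where x·y is the number of positions in which both x and y have a 1.
|000⟩: (1/2 + 0.866)/(2√2) = 0.483
|001⟩: (1/2 - 0.866)/(2√2) = -0.1294
|010⟩: (-1/2 + 0.866)/(2√2) = 0.1294
|011⟩: (-1/2 - 0.866)/(2√2) = -0.483
|100⟩: (1/2 - 0.866)/(2√2) = -0.1294
|101⟩: (1/2 + 0.866)/(2√2) = 0.483
|110⟩: (-1/2 - 0.866)/(2√2) = -0.483
|111⟩: (-1/2 + 0.866)/(2√2) = 0.1294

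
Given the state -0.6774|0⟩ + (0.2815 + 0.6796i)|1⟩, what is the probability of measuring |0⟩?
0.4589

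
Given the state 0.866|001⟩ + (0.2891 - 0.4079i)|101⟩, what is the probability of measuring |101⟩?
0.25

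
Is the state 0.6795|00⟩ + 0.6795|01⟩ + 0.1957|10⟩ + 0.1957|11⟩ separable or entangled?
Separable

Writing the state as a|00⟩ + b|01⟩ + c|10⟩ + d|11⟩, it is a product state iff ad − bc = 0.
Here (a, b, c, d) = (0.6795, 0.6795, 0.1957, 0.1957): ad − bc = (0.6795)(0.1957) − (0.6795)(0.1957) = 0, so the state is separable.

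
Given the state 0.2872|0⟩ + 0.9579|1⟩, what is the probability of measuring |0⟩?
0.08248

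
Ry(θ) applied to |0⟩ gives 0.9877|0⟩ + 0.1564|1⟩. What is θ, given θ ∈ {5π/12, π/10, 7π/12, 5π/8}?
π/10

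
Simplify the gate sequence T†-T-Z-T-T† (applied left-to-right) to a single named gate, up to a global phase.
Z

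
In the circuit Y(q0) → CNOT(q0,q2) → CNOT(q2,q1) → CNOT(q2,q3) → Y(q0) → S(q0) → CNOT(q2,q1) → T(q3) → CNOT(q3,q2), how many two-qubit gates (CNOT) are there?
5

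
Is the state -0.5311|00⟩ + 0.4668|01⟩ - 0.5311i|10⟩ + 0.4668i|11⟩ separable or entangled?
Separable

Writing the state as a|00⟩ + b|01⟩ + c|10⟩ + d|11⟩, it is a product state iff ad − bc = 0.
Here (a, b, c, d) = (-0.5311, 0.4668, -0.5311i, 0.4668i): ad − bc = (-0.5311)(0.4668i) − (0.4668)(-0.5311i) = 0, so the state is separable.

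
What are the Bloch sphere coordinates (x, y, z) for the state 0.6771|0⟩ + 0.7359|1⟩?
(0.9966, 0, -0.08308)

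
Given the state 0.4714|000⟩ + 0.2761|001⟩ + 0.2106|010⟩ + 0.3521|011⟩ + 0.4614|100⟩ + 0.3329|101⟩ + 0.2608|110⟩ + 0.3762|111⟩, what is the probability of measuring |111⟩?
0.1415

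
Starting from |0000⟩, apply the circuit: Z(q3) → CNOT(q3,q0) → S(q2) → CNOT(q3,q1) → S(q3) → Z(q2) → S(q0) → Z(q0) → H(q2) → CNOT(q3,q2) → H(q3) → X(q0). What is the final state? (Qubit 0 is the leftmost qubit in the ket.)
1/2|1000⟩ + 1/2|1001⟩ + 1/2|1010⟩ + 1/2|1011⟩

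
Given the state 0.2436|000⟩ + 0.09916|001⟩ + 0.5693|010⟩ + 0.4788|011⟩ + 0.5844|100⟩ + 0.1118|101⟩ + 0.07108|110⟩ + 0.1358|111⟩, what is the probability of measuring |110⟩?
0.005052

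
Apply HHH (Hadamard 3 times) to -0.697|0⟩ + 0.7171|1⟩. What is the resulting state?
0.01421|0⟩ - 0.9999|1⟩

H² = I, so H^3 = H: a single Hadamard. With (a, b) = (-0.697, 0.7171), H gives ((a + b)/√2, (a − b)/√2) = (0.01421, -0.9999).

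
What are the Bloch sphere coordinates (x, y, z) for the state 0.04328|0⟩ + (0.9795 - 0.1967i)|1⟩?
(0.08479, -0.01703, -0.9962)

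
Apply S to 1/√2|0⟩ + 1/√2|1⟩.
1/√2|0⟩ + (1/√2)i|1⟩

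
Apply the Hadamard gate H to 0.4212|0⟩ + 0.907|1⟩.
0.9392|0⟩ - 0.3435|1⟩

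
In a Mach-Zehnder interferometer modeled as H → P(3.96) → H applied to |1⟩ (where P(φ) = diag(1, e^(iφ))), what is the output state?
(0.8417 + 0.365i)|0⟩ + (0.1583 - 0.365i)|1⟩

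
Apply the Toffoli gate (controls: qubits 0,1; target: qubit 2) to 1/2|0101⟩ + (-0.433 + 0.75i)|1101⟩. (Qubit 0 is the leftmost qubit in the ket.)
1/2|0101⟩ + (-0.433 + 0.75i)|1111⟩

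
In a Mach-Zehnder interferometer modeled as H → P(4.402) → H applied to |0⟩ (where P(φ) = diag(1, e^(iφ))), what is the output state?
(0.3473 - 0.4761i)|0⟩ + (0.6527 + 0.4761i)|1⟩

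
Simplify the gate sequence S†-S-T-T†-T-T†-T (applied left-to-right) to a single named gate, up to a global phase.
T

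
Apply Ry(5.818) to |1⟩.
-0.2305|0⟩ - 0.9731|1⟩

Ry(5.818) = [[cos(θ/2), −sin(θ/2)], [sin(θ/2), cos(θ/2)]]; θ = 5.818, cos(θ/2) ≈ -0.973072, sin(θ/2) ≈ 0.230501.
With a = amp(|0⟩) = 0 and b = amp(|1⟩) = 1:
new amp(|0⟩) = (-0.973072)·a + (-0.230501)·b = -0.2305
new amp(|1⟩) = (0.230501)·a + (-0.973072)·b = -0.9731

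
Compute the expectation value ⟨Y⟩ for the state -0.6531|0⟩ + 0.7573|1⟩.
0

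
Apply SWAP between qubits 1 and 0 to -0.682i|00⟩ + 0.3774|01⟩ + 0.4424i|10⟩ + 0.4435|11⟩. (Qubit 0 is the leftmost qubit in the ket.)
-0.682i|00⟩ + 0.4424i|01⟩ + 0.3774|10⟩ + 0.4435|11⟩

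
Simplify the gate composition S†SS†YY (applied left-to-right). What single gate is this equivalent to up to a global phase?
S†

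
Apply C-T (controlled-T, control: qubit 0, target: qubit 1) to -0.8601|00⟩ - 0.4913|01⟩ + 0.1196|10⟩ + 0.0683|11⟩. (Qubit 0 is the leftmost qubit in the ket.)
-0.8601|00⟩ - 0.4913|01⟩ + 0.1196|10⟩ + (0.0483 + 0.0483i)|11⟩

C-T leaves the control-|0⟩ kets |00⟩, |01⟩ unchanged and applies T to qubit 1 on the control-|1⟩ pair (|10⟩, |11⟩).
T = [[1, 0], [0, (1/√2 + (1/√2)i)]].
With a = amp(|10⟩) = 0.1196 and b = amp(|11⟩) = 0.0683:
new amp(|10⟩) = (1)·a = 0.1196
new amp(|11⟩) = (1/√2 + (1/√2)i)·b = (0.0483 + 0.0483i)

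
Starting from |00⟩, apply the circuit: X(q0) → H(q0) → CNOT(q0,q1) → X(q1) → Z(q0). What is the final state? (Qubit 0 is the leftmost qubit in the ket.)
1/√2|01⟩ + 1/√2|10⟩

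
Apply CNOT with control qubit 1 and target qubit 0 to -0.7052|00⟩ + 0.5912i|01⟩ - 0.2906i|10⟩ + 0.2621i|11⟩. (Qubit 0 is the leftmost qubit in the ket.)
-0.7052|00⟩ + 0.2621i|01⟩ - 0.2906i|10⟩ + 0.5912i|11⟩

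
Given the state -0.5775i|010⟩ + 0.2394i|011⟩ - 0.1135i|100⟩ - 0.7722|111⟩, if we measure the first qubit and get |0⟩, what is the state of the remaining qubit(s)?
-0.9238i|10⟩ + 0.3829i|11⟩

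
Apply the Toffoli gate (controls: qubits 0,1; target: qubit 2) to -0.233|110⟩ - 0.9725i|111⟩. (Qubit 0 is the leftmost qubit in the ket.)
-0.9725i|110⟩ - 0.233|111⟩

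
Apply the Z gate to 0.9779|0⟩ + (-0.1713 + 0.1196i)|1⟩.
0.9779|0⟩ + (0.1713 - 0.1196i)|1⟩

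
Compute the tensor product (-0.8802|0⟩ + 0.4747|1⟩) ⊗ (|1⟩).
-0.8802|01⟩ + 0.4747|11⟩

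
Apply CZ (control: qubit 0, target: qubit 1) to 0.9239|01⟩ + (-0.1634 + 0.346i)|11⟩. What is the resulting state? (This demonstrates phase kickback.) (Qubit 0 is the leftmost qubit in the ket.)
0.9239|01⟩ + (0.1634 - 0.346i)|11⟩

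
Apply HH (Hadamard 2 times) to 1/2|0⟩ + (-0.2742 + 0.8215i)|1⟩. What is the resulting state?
1/2|0⟩ + (-0.2742 + 0.8215i)|1⟩

H² = I, so an even number of Hadamards cancels: H^2 = I and the state is unchanged.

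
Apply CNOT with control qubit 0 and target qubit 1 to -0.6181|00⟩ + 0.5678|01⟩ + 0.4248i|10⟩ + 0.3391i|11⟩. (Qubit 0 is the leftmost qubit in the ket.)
-0.6181|00⟩ + 0.5678|01⟩ + 0.3391i|10⟩ + 0.4248i|11⟩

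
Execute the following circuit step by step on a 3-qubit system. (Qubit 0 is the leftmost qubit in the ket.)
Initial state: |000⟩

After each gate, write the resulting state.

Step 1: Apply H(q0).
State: 1/√2|000⟩ + 1/√2|100⟩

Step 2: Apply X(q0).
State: 1/√2|000⟩ + 1/√2|100⟩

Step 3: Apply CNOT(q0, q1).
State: 1/√2|000⟩ + 1/√2|110⟩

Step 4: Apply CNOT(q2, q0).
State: 1/√2|000⟩ + 1/√2|110⟩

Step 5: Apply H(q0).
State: 1/2|000⟩ + 1/2|010⟩ + 1/2|100⟩ - 1/2|110⟩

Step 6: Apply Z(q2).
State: 1/2|000⟩ + 1/2|010⟩ + 1/2|100⟩ - 1/2|110⟩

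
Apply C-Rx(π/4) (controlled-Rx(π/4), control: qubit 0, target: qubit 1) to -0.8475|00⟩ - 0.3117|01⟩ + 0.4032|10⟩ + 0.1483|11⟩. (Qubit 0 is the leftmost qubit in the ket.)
-0.8475|00⟩ - 0.3117|01⟩ + (0.3725 - 0.05675i)|10⟩ + (0.137 - 0.1543i)|11⟩

C-Rx(π/4) leaves the control-|0⟩ kets |00⟩, |01⟩ unchanged and applies Rx(π/4) to qubit 1 on the control-|1⟩ pair (|10⟩, |11⟩).
Rx(π/4) = [[cos(θ/2), −i·sin(θ/2)], [−i·sin(θ/2), cos(θ/2)]]; θ = π/4, cos(θ/2) ≈ 0.92388, sin(θ/2) ≈ 0.382683.
With a = amp(|10⟩) = 0.4032 and b = amp(|11⟩) = 0.1483:
new amp(|10⟩) = (0.92388)·a + (-0.382683i)·b = (0.3725 - 0.05675i)
new amp(|11⟩) = (-0.382683i)·a + (0.92388)·b = (0.137 - 0.1543i)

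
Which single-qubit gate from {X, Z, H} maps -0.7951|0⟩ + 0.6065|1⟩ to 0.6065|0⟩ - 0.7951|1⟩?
X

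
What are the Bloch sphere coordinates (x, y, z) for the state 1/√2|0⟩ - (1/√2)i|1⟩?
(0, -1, 0)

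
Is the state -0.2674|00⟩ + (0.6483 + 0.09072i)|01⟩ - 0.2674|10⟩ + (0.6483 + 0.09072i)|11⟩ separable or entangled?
Separable

Writing the state as a|00⟩ + b|01⟩ + c|10⟩ + d|11⟩, it is a product state iff ad − bc = 0.
Here (a, b, c, d) = (-0.2674, (0.6483 + 0.09072i), -0.2674, (0.6483 + 0.09072i)): ad − bc = (-0.2674)(0.6483 + 0.09072i) − (0.6483 + 0.09072i)(-0.2674) = 0, so the state is separable.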